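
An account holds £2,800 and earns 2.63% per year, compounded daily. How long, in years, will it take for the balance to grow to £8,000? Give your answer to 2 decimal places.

39.92 years

We need (1 + 0.0000720548)^(365t) = 2.8571, so 365t = ln 2.8571 / ln 1.000072 ≈ 14570.2996.
t ≈ 14570.2996/365 = 39.9186 years.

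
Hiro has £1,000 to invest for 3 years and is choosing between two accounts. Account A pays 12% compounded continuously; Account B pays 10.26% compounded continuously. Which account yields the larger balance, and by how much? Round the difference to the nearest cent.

Account A, by £72.90

Account A growth factor: e^(0.12·3) = e^0.36 ≈ 1.433329415; balance ≈ 1,433.3294.
Account B growth factor: e^(0.1026·3) = e^0.3078 ≈ 1.360428876; balance ≈ 1,360.4289.
Account A is larger by 72.9005.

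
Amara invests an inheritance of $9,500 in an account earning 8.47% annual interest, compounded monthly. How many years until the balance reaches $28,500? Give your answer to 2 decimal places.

We need (1 + 0.00705833)^(12t) = 3, so 12t = ln 3 / ln 1.007058 ≈ 156.1962.
t ≈ 156.1962/12 = 13.0164 years.

13.02 years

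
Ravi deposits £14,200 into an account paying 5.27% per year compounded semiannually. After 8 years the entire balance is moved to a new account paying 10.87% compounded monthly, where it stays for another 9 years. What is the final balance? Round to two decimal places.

£57,012.97

After 8 years at 5.27%: 14,200 × 1.5160997859 ≈ 21,528.6170.
Then 9 years at 10.87%: 21,528.6170 × 2.6482411254 ≈ 57,012.9688.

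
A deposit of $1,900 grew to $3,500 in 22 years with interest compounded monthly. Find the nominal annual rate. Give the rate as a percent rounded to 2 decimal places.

2.78%

The 264-period growth factor is 3,500/1,900 = 1.84211.
r/12 = 1.84211^(1/264) − 1 ≈ 0.00231673, so r ≈ 12·0.00231673 = 2.78007%.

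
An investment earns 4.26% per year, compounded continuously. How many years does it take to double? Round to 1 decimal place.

e^(0.0426t) = 2, so 0.0426t = ln 2 ≈ 0.69315.
t ≈ 0.69315/0.0426 ≈ 16.2711.

16.3 years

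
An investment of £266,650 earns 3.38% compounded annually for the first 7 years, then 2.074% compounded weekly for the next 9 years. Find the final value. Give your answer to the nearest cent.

After 7 years at 3.38%: 266,650 × 1.26198936434 ≈ 336,509.4640.
Then 9 years at 2.074%: 336,509.4640 × 1.20517259082 ≈ 405,551.9826.

£405,551.98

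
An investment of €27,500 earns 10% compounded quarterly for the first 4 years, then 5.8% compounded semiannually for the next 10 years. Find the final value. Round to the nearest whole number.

After 4 years at 10%: 27,500 × 1.4845056207 ≈ 40,823.9046.
Then 10 years at 5.8%: 40,823.9046 × 1.7713626994 ≈ 72,313.9418.

€72,314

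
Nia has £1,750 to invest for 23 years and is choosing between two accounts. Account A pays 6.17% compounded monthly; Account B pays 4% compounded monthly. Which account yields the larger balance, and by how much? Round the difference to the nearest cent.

Account A growth factor: (1 + 0.0617/12)^276 ≈ 4.118397733; balance ≈ 7,207.1960.
Account B growth factor: (1 + 0.04/12)^276 ≈ 2.505454275; balance ≈ 4,384.5450.
Account A is larger by 2,822.6510.

Account A, by £2,822.65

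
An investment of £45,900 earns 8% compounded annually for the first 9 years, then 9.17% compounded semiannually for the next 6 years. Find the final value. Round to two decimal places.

£157,130.07

After 9 years at 8%: 45,900 × 1.9990046271 ≈ 91,754.3124.
Then 6 years at 9.17%: 91,754.3124 × 1.71250878833 ≈ 157,130.0663.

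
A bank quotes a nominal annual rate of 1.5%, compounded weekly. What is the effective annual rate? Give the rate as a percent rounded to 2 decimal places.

1.51%

One year is 52 periods at 0.000288462 each: (1 + 0.000288462)^52 ≈ 1.015111.
EAR = 1.015111 − 1 ≈ 1.51109%.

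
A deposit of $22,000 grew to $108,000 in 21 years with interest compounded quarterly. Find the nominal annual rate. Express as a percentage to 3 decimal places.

(1 + r/4)^84 = 108,000/22,000 = 4.90909.
1 + r/4 = 4.90909^(1/84) ≈ 1.019122, so r/4 ≈ 0.0191221.
r ≈ 4·0.0191221 = 7.64882%.

7.649%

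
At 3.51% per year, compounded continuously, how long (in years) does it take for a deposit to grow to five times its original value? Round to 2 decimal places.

e^(0.0351t) = 5, so 0.0351t = ln 5 ≈ 1.6094.
t ≈ 1.6094/0.0351 ≈ 45.8529.

45.85 years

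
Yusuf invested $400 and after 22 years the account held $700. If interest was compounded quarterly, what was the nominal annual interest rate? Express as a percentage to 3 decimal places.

2.552%

The 88-period growth factor is 700/400 = 1.75.
r/4 = 1.75^(1/88) − 1 ≈ 0.00637953, so r ≈ 4·0.00637953 = 2.55181%.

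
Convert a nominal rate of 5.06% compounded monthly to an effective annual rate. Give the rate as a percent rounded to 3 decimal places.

5.179%

One year is 12 periods at 0.00421667 each: (1 + 0.00421667)^12 ≈ 1.05179.
EAR = 1.05179 − 1 ≈ 5.17902%.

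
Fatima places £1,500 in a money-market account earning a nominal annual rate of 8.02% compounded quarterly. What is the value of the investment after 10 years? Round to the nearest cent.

£3,318.56

Periodic rate = 8.02%/4 = 0.02005; periods = 4·10 = 40.
A = 1,500·(1 + 0.02005)^40 ≈ 1,500·2.212373294 ≈ 3,318.5599.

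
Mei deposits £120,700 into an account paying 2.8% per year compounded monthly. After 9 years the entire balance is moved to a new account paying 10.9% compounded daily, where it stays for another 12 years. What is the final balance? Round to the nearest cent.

Phase 1: 120,700·(1 + 0.028/12)^108 ≈ 155,246.5634.
Phase 2: 155,246.5634·(1 + 0.109/365)^4380 ≈ 574,109.0262.

£574,109.03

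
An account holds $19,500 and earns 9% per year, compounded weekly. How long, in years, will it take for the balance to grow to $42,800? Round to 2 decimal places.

8.74 years

(1 + 0.00173077)^(52t) = 42,800/19,500 = 2.1949.
52t·ln(1 + 0.00173077) = ln(2.1949); 52t = 0.78612/0.00172927 ≈ 454.5977.
t ≈ 8.7423 years.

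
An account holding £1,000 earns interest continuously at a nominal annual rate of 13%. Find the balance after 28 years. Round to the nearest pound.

A = P·e^(rt) = 1,000·e^(0.13·28) = 1,000·e^3.64.
e^3.64 ≈ 38.091836725, so A ≈ 38,091.8367.

£38,092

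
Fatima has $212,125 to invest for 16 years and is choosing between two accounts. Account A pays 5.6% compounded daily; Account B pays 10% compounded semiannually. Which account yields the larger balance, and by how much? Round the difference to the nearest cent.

Account B, by $491,138.42

A: (1 + 0.056/365)^5840 ≈ 2.44961598825, so 212,125 × 2.44961598825 ≈ 519,624.7915.
B: (1 + 0.05)^32 ≈ 4.764941468604, so 212,125 × 4.764941468604 ≈ 1,010,763.2090.
Difference ≈ 491,138.4175 in favor of B.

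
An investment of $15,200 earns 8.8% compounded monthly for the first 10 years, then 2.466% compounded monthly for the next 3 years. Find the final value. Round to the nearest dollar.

$39,330

Phase 1: 15,200·(1 + 0.088/12)^120 ≈ 36,528.1958.
Phase 2: 36,528.1958·(1 + 0.002055)^36 ≈ 39,330.0375.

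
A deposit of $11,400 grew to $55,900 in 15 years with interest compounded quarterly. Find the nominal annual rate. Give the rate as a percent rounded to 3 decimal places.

10.741%

The 60-period growth factor is 55,900/11,400 = 4.90351.
r/4 = 4.90351^(1/60) − 1 ≈ 0.0268534, so r ≈ 4·0.0268534 = 10.74136%.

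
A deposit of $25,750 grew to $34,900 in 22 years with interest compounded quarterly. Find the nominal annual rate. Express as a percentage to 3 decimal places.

(1 + r/4)^88 = 34,900/25,750 = 1.35534.
1 + r/4 = 1.35534^(1/88) ≈ 1.003461, so r/4 ≈ 0.00346111.
r ≈ 4·0.00346111 = 1.38445%.

1.384%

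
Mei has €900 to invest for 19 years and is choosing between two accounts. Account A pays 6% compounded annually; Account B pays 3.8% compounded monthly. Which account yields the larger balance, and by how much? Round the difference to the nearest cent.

Account A, by €872.46

Account A growth factor: (1 + 0.06)^19 ≈ 3.025599502; balance ≈ 2,723.0396.
Account B growth factor: (1 + 0.038/12)^228 ≈ 2.056199222; balance ≈ 1,850.5793.
Account A is larger by 872.4603.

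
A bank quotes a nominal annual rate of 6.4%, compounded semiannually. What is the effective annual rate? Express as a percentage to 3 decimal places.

6.502%

One year is 2 periods at 0.032 each: (1 + 0.032)^2 ≈ 1.065024.
EAR = 1.065024 − 1 ≈ 6.50240%.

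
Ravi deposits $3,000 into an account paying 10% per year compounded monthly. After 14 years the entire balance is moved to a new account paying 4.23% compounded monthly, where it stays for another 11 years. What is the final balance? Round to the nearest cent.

After 14 years at 10%: 3,000 × 4.0317433395 ≈ 12,095.2300.
Then 11 years at 4.23%: 12,095.2300 × 1.59118947 ≈ 19,245.8026.

$19,245.80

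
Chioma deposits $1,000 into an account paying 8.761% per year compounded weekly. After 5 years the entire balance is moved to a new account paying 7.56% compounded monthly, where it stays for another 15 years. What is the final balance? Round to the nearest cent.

$4,797.64

Phase 1: 1,000·(1 + 0.08761/52)^260 ≈ 1,549.1113.
Phase 2: 1,549.1113·(1 + 0.0063)^180 ≈ 4,797.6405.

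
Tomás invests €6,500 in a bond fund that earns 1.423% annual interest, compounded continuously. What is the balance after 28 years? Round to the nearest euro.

A = P·e^(rt) = 6,500·e^(0.01423·28) = 6,500·e^0.39844.
e^0.39844 ≈ 1.489499265, so A ≈ 9,681.7452.

€9,682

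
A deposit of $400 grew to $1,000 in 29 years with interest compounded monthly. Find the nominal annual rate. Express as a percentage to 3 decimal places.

The 348-period growth factor is 1,000/400 = 2.5.
r/12 = 2.5^(1/348) − 1 ≈ 0.00263649, so r ≈ 12·0.00263649 = 3.16379%.

3.164%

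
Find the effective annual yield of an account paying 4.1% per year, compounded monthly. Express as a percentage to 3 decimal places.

One year is 12 periods at 0.00341667 each: (1 + 0.00341667)^12 ≈ 1.041779.
EAR = 1.041779 − 1 ≈ 4.17793%.

4.178%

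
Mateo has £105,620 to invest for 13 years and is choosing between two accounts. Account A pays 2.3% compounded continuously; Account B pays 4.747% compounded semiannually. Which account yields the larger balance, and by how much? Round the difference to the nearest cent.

Account A growth factor: e^(0.023·13) = e^0.299 ≈ 1.34850962347; balance ≈ 142,429.5864.
Account B growth factor: (1 + 0.023735)^26 ≈ 1.8402479273; balance ≈ 194,366.9861.
Account B is larger by 51,937.3997.

Account B, by £51,937.40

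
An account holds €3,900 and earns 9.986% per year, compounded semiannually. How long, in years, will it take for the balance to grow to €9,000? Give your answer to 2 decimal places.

We need (1 + 0.04993)^(2t) = 2.3077, so 2t = ln 2.3077 / ln 1.04993 ≈ 17.1631.
t ≈ 17.1631/2 = 8.5816 years.

8.58 years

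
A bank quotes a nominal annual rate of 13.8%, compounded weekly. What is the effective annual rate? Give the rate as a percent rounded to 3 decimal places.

EAR = (1 + 13.8%/52)^52 − 1 = (1 + 0.00265385)^52 − 1.
(1 + 0.00265385)^52 ≈ 1.147766, so EAR ≈ 14.77657%.

14.777%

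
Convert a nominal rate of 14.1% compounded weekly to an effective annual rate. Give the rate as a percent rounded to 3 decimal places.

15.120%

EAR = (1 + 14.1%/52)^52 − 1 = (1 + 0.00271154)^52 − 1.
(1 + 0.00271154)^52 ≈ 1.151205, so EAR ≈ 15.12050%.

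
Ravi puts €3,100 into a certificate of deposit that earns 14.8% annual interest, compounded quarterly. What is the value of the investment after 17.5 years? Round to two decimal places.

Growth factor = (1 + 0.037)^70 ≈ 12.720756728.
A ≈ 3,100 × 12.720756728 ≈ 39,434.3459.

€39,434.35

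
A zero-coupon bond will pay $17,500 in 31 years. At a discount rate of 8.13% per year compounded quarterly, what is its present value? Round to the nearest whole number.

$1,444

Periodic rate = 8.13%/4 = 0.020325; 124 periods.
P = 17,500/(1 + 0.020325)^124 ≈ 17,500/12.122088636 ≈ 1,443.6456.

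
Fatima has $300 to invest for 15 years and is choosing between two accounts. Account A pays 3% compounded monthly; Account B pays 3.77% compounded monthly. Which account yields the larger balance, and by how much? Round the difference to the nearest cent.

Account A growth factor: (1 + 0.0025)^180 ≈ 1.56743172; balance ≈ 470.2295.
Account B growth factor: (1 + 0.0377/12)^180 ≈ 1.75876798; balance ≈ 527.6304.
Account B is larger by 57.4009.

Account B, by $57.40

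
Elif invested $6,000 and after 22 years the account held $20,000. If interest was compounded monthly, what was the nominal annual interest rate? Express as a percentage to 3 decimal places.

The 264-period growth factor is 20,000/6,000 = 3.33333.
r/12 = 3.33333^(1/264) − 1 ≈ 0.00457092, so r ≈ 12·0.00457092 = 5.48510%.

5.485%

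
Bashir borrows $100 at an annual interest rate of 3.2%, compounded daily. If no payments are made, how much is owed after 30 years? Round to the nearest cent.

$261.16

Growth factor = (1 + 0.032/365)^10950 ≈ 2.61158658.
A ≈ 100 × 2.61158658 ≈ 261.1587.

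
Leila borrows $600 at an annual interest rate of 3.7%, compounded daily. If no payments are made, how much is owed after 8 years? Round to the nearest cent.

Growth factor = (1 + 0.037/365)^2920 ≈ 1.34444999.
A ≈ 600 × 1.34444999 ≈ 806.6700.

$806.67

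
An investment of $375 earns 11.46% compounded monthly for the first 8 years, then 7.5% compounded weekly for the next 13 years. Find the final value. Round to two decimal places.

Phase 1: 375·(1 + 0.00955)^96 ≈ 933.9062.
Phase 2: 933.9062·(1 + 0.075/52)^676 ≈ 2,474.2028.

$2,474.20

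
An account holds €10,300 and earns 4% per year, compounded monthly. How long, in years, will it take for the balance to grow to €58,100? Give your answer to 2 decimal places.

43.32 years

We need (1 + 0.00333333)^(12t) = 5.6408, so 12t = ln 5.6408 / ln 1.003333 ≈ 519.8711.
t ≈ 519.8711/12 = 43.3226 years.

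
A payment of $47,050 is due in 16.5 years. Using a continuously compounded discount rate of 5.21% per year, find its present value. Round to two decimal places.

$19,916.75

P = A·e^(−rt) = 47,050·e^(−0.85965).
e^(−0.85965) ≈ 0.42331021497, so P ≈ 19,916.7456.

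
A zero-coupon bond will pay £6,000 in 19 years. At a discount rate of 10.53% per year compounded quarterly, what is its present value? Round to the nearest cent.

£832.72

Periodic rate = 10.53%/4 = 0.026325; 76 periods.
P = 6,000/(1 + 0.026325)^76 ≈ 6,000/7.205315481 ≈ 832.7186.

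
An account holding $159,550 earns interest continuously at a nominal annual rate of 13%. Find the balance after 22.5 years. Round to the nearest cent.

A = P·e^(rt) = 159,550·e^(0.13·22.5) = 159,550·e^2.925.
e^2.925 ≈ 18.6342260499, so A ≈ 2,973,090.7663.

$2,973,090.77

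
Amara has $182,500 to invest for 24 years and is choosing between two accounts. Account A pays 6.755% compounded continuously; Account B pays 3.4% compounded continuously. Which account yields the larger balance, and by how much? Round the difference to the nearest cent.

Account A, by $510,584.21

A: e^(0.06755·24) = e^1.6212 ≈ 5.05915766462, so 182,500 × 5.05915766462 ≈ 923,296.2738.
B: e^(0.034·24) = e^0.816 ≈ 2.26143597799, so 182,500 × 2.26143597799 ≈ 412,712.0660.
Difference ≈ 510,584.2078 in favor of A.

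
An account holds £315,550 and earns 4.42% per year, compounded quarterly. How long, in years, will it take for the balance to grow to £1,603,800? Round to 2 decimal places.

(1 + 0.01105)^(4t) = 1,603,800/315,550 = 5.0826.
4t·ln(1 + 0.01105) = ln(5.0826); 4t = 1.6258/0.0109894 ≈ 147.9439.
t ≈ 36.9860 years.

36.99 years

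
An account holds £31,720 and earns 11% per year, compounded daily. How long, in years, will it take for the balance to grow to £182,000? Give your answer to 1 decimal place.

We need (1 + 0.00030137)^(365t) = 5.7377, so 365t = ln 5.7377 / ln 1.000301 ≈ 5797.9339.
t ≈ 5797.9339/365 = 15.8848 years.

15.9 years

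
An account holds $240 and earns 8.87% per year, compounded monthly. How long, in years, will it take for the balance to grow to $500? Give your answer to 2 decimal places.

8.31 years

We need (1 + 0.00739167)^(12t) = 2.0833, so 12t = ln 2.0833 / ln 1.007392 ≈ 99.6634.
t ≈ 99.6634/12 = 8.3053 years.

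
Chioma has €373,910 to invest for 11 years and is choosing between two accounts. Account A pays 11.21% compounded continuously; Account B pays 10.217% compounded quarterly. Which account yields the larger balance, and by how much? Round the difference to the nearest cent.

A: e^(0.1121·11) = e^1.2331 ≈ 3.43185180386, so 373,910 × 3.43185180386 ≈ 1,283,203.7080.
B: (1 + 0.0255425)^44 ≈ 3.033619916259, so 373,910 × 3.033619916259 ≈ 1,134,300.8229.
Difference ≈ 148,902.8851 in favor of A.

Account A, by €148,902.89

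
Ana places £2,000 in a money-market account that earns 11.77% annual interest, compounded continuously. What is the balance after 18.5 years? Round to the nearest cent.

£17,647.55

A = P·e^(rt) = 2,000·e^(0.1177·18.5) = 2,000·e^2.17745.
e^2.17745 ≈ 8.8237769149, so A ≈ 17,647.5538.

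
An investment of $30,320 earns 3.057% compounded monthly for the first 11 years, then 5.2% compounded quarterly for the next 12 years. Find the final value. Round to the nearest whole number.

Phase 1: 30,320·(1 + 0.0025475)^132 ≈ 42,421.2732.
Phase 2: 42,421.2732·(1 + 0.013)^48 ≈ 78,856.4236.

$78,856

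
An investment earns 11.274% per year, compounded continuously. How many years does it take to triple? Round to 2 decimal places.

9.74 years

e^(0.11274t) = 3, so 0.11274t = ln 3 ≈ 1.0986.
t ≈ 1.0986/0.11274 ≈ 9.7447.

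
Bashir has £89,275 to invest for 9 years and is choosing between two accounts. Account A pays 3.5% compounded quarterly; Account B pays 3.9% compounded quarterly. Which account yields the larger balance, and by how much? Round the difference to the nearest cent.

Account B, by £4,436.19

A: (1 + 0.00875)^36 ≈ 1.36838315175, so 89,275 × 1.36838315175 ≈ 122,162.4059.
B: (1 + 0.00975)^36 ≈ 1.41807443065, so 89,275 × 1.41807443065 ≈ 126,598.5948.
Difference ≈ 4,436.1889 in favor of B.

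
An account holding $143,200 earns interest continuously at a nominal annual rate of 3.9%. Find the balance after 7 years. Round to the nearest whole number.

A = P·e^(rt) = 143,200·e^(0.039·7) = 143,200·e^0.273.
e^0.273 ≈ 1.31390024482, so A ≈ 188,150.5151.

$188,151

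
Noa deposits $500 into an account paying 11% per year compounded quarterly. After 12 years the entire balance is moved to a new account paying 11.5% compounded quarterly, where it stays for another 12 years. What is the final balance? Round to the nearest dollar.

$7,168

Phase 1: 500·(1 + 0.0275)^48 ≈ 1,838.6449.
Phase 2: 1,838.6449·(1 + 0.02875)^48 ≈ 7,167.5476.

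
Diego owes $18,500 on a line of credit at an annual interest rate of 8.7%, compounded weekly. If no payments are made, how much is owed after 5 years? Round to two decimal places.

Growth factor = (1 + 0.087/52)^260 ≈ 1.5444015841.
A ≈ 18,500 × 1.5444015841 ≈ 28,571.4293.

$28,571.43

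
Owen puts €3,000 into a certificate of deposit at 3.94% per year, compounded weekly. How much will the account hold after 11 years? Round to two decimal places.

Growth factor = (1 + 0.0394/52)^572 ≈ 1.542239978.
A ≈ 3,000 × 1.542239978 ≈ 4,626.7199.

€4,626.72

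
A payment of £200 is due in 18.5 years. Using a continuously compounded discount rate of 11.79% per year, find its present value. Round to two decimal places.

£22.58

P = A·e^(−rt) = 200·e^(−2.18115).
e^(−2.18115) ≈ 0.112911608, so P ≈ 22.5823.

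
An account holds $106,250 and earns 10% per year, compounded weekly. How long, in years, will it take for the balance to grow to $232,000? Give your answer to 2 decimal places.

(1 + 0.00192308)^(52t) = 232,000/106,250 = 2.1835.
52t·ln(1 + 0.00192308) = ln(2.1835); 52t = 0.78094/0.00192123 ≈ 406.4805.
t ≈ 7.8169 years.

7.82 years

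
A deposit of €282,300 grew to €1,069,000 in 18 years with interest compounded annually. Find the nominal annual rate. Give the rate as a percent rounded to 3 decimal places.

7.678%

(1 + r)^18 = 1,069,000/282,300 = 3.78675.
1 + r = 3.78675^(1/18) ≈ 1.076777, so r ≈ 0.0767774.
r ≈ 7.67774%.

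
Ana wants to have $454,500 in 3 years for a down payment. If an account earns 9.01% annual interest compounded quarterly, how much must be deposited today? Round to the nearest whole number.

Growth factor = (1 + 0.022525)^12 ≈ 1.30643323457.
P = 454,500/1.30643323457 ≈ 347,893.7828.

$347,894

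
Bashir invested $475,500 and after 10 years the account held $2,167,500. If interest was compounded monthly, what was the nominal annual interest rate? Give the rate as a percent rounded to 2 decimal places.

15.27%

(1 + r/12)^120 = 2,167,500/475,500 = 4.55836.
1 + r/12 = 4.55836^(1/120) ≈ 1.012722, so r/12 ≈ 0.0127216.
r ≈ 12·0.0127216 = 15.26592%.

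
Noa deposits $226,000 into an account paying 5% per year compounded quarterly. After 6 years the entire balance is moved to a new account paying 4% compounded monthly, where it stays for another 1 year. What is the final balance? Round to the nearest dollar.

Phase 1: 226,000·(1 + 0.0125)^24 ≈ 304,501.3374.
Phase 2: 304,501.3374·(1 + 0.04/12)^12 ≈ 316,907.1917.

$316,907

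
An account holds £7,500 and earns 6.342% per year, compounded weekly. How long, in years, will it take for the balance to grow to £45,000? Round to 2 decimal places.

28.27 years

We need (1 + 0.00121962)^(52t) = 6, so 52t = ln 6 / ln 1.00122 ≈ 1470.0142.
t ≈ 1470.0142/52 = 28.2695 years.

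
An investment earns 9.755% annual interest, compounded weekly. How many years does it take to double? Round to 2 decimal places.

(1 + 0.00187596)^(52t) = 2.
52t = ln 2 / ln(1 + 0.00187596) ≈ 0.69315/0.0018742 ≈ 369.8355.
t ≈ 7.1122.

7.11 years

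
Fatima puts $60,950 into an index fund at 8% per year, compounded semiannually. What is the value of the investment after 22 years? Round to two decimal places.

Growth factor = (1 + 0.04)^44 ≈ 5.61651507833.
A ≈ 60,950 × 5.61651507833 ≈ 342,326.5940.

$342,326.59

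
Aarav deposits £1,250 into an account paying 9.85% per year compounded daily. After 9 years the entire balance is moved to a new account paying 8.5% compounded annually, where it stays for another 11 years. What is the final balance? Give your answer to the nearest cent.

£7,440.25

Phase 1: 1,250·(1 + 0.0985/365)^3285 ≈ 3,032.9143.
Phase 2: 3,032.9143·(1 + 0.085)^11 ≈ 7,440.2453.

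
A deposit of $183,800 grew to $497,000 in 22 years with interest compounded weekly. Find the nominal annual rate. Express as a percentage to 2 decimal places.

4.52%

(1 + r/52)^1144 = 497,000/183,800 = 2.70403.
1 + r/52 = 2.70403^(1/1144) ≈ 1.00087, so r/52 ≈ 0.000869908.
r ≈ 52·0.000869908 = 4.52352%.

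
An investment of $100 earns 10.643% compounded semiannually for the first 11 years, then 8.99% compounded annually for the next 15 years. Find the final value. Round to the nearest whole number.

After 11 years at 10.643%: 100 × 3.128778268 ≈ 312.8778.
Then 15 years at 8.99%: 312.8778 × 3.637473087 ≈ 1,138.0847.

$1,138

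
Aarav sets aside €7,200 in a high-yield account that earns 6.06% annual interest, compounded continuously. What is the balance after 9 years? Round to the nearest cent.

€12,422.15

A = P·e^(rt) = 7,200·e^(0.0606·9) = 7,200·e^0.5454.
e^0.5454 ≈ 1.7252983637, so A ≈ 12,422.1482.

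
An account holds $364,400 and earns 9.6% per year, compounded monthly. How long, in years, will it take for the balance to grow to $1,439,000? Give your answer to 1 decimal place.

(1 + 0.008)^(12t) = 1,439,000/364,400 = 3.949.
12t·ln(1 + 0.008) = ln(3.949); 12t = 1.3735/0.00796817 ≈ 172.3673.
t ≈ 14.3639 years.

14.4 years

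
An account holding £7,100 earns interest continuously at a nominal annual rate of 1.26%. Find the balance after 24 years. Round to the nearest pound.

A = P·e^(rt) = 7,100·e^(0.0126·24) = 7,100·e^0.3024.
e^0.3024 ≈ 1.353102359, so A ≈ 9,607.0268.

£9,607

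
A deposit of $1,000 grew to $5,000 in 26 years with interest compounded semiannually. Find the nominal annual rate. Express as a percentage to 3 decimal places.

(1 + r/2)^52 = 5,000/1,000 = 5.
1 + r/2 = 5^(1/52) ≈ 1.031435, so r/2 ≈ 0.0314347.
r ≈ 2·0.0314347 = 6.28694%.

6.287%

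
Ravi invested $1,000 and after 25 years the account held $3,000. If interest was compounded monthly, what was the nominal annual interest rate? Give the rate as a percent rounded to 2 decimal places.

The 300-period growth factor is 3,000/1,000 = 3.
r/12 = 3^(1/300) − 1 ≈ 0.00366875, so r ≈ 12·0.00366875 = 4.40251%.

4.40%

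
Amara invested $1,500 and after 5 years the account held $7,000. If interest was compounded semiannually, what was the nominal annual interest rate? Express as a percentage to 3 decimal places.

The 10-period growth factor is 7,000/1,500 = 4.66667.
r/2 = 4.66667^(1/10) − 1 ≈ 0.166543, so r ≈ 2·0.166543 = 33.30856%.

33.309%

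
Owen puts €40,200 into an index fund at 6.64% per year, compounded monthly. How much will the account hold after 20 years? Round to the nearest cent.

€151,139.97

Periodic rate = 6.64%/12 = 0.00553333; periods = 12·20 = 240.
A = 40,200·(1 + 0.0664/12)^240 ≈ 40,200·3.75970074123 ≈ 151,139.9698.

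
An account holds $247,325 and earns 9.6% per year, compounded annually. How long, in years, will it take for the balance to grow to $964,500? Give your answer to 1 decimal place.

(1 + 0.096)^t = 964,500/247,325 = 3.8997.
t·ln(1 + 0.096) = ln(3.8997); t = 1.3609/0.0916672 ≈ 14.8462.

14.8 years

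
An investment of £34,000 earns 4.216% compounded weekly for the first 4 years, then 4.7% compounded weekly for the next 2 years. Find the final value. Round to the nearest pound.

£44,207

After 4 years at 4.216%: 34,000 × 1.1836130567 ≈ 40,242.8439.
Then 2 years at 4.7%: 40,242.8439 × 1.0985131073 ≈ 44,207.2915.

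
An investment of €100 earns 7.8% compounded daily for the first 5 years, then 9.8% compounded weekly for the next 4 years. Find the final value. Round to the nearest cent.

€218.49

Phase 1: 100·(1 + 0.078/365)^1825 ≈ 147.6919.
Phase 2: 147.6919·(1 + 0.098/52)^208 ≈ 218.4942.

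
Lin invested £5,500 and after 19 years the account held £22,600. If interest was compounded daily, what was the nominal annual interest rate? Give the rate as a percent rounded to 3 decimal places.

The 6935-period growth factor is 22,600/5,500 = 4.10909.
r/365 = 4.10909^(1/6935) − 1 ≈ 0.000203799, so r ≈ 365·0.000203799 = 7.43866%.

7.439%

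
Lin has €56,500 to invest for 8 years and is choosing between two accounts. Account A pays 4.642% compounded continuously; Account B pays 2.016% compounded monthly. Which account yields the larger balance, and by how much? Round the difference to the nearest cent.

Account A, by €15,529.02

Account A growth factor: e^(0.04642·8) = e^0.37136 ≈ 1.4497048732; balance ≈ 81,908.3253.
Account B growth factor: (1 + 0.00168)^96 ≈ 1.1748549302; balance ≈ 66,379.3036.
Account A is larger by 15,529.0218.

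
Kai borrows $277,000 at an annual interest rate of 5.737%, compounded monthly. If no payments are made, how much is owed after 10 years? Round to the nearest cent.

Growth factor = (1 + 0.05737/12)^120 ≈ 1.77239718703.
A ≈ 277,000 × 1.77239718703 ≈ 490,954.0208.

$490,954.02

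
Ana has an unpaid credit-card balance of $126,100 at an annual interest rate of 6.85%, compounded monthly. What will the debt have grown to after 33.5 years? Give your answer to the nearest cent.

Periodic rate = 6.85%/12 = 0.00570833; periods = 12·33.5 = 402.
A = 126,100·(1 + 0.0685/12)^402 ≈ 126,100·9.85742737918 ≈ 1,243,021.5925.

$1,243,021.59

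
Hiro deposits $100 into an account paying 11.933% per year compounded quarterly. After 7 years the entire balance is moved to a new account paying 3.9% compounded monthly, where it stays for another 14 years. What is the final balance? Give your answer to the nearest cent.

$392.83

After 7 years at 11.933%: 100 × 2.27753267 ≈ 227.7533.
Then 14 years at 3.9%: 227.7533 × 1.72480615 ≈ 392.8302.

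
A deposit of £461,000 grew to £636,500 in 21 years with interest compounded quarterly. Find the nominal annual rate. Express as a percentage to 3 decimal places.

1.539%

(1 + r/4)^84 = 636,500/461,000 = 1.38069.
1 + r/4 = 1.38069^(1/84) ≈ 1.003848, so r/4 ≈ 0.0038477.
r ≈ 4·0.0038477 = 1.53908%.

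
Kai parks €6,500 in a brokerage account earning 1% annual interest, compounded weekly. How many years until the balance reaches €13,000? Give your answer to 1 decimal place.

69.3 years

We need (1 + 0.000192308)^(52t) = 2, so 52t = ln 2 / ln 1.000192 ≈ 3604.7119.
t ≈ 3604.7119/52 = 69.3214 years.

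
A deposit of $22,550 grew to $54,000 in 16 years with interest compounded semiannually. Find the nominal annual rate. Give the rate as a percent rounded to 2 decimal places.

5.53%

The 32-period growth factor is 54,000/22,550 = 2.39468.
r/2 = 2.39468^(1/32) − 1 ≈ 0.0276648, so r ≈ 2·0.0276648 = 5.53296%.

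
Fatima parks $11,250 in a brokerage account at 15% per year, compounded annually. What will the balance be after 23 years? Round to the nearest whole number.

Growth factor = (1 + 0.15)^23 ≈ 24.8914575575.
A ≈ 11,250 × 24.8914575575 ≈ 280,028.8975.

$280,029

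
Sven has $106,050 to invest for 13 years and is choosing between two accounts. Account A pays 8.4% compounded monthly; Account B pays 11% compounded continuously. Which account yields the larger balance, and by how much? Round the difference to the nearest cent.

Account B, by $128,297.87

A: (1 + 0.007)^156 ≈ 2.96891255563, so 106,050 × 2.96891255563 ≈ 314,853.1765.
B: e^(0.11·13) = e^1.43 ≈ 4.17869919192, so 106,050 × 4.17869919192 ≈ 443,151.0493.
Difference ≈ 128,297.8728 in favor of B.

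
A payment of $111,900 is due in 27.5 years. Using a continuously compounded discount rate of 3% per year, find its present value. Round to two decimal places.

P = A·e^(−rt) = 111,900·e^(−0.825).
e^(−0.825) ≈ 0.438234992465, so P ≈ 49,038.4957.

$49,038.50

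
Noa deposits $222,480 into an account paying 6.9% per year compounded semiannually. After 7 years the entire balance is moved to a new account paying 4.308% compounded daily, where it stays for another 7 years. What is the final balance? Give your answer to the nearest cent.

After 7 years at 6.9%: 222,480 × 1.60778114051 ≈ 357,699.1481.
Then 7 years at 4.308%: 357,699.1481 × 1.35194217296 ≈ 483,588.5636.

$483,588.56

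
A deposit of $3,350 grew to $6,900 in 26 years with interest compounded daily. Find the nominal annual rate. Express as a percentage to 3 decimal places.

(1 + r/365)^9490 = 6,900/3,350 = 2.0597.
1 + r/365 = 2.0597^(1/9490) ≈ 1.000076, so r/365 ≈ 0.0000761421.
r ≈ 365·0.0000761421 = 2.77919%.

2.779%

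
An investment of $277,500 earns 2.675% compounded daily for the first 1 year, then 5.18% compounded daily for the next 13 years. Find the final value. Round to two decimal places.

$558,872.95

Phase 1: 277,500·(1 + 0.02675/365)^365 ≈ 285,023.0212.
Phase 2: 285,023.0212·(1 + 0.0518/365)^4745 ≈ 558,872.9541.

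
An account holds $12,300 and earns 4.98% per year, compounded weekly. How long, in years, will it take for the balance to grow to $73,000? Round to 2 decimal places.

We need (1 + 0.000957692)^(52t) = 5.935, so 52t = ln 5.935 / ln 1.000958 ≈ 1860.4230.
t ≈ 1860.4230/52 = 35.7774 years.

35.78 years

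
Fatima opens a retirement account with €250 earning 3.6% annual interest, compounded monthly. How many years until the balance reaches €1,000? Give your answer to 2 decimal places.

38.57 years

We need (1 + 0.003)^(12t) = 4, so 12t = ln 4 / ln 1.003 ≈ 462.7909.
t ≈ 462.7909/12 = 38.5659 years.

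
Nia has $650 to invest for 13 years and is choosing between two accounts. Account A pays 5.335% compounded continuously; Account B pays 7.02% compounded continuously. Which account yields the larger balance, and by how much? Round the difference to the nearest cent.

Account B, by $318.49

Account A growth factor: e^(0.05335·13) = e^0.69355 ≈ 2.000805801; balance ≈ 1,300.5238.
Account B growth factor: e^(0.0702·13) = e^0.9126 ≈ 2.490790176; balance ≈ 1,619.0136.
Account B is larger by 318.4898.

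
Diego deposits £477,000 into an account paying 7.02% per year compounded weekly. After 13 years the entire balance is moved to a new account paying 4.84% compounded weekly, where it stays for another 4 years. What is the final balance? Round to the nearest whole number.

£1,440,882

After 13 years at 7.02%: 477,000 × 2.489257688204 ≈ 1,187,375.9173.
Then 4 years at 4.84%: 1,187,375.9173 × 1.213501469819 ≈ 1,440,882.4208.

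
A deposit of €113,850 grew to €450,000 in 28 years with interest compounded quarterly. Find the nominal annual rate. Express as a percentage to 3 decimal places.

4.939%

(1 + r/4)^112 = 450,000/113,850 = 3.95257.
1 + r/4 = 3.95257^(1/112) ≈ 1.012347, so r/4 ≈ 0.0123467.
r ≈ 4·0.0123467 = 4.93869%.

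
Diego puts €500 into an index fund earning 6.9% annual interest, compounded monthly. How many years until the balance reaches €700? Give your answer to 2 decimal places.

We need (1 + 0.00575)^(12t) = 1.4, so 12t = ln 1.4 / ln 1.00575 ≈ 58.6850.
t ≈ 58.6850/12 = 4.8904 years.

4.89 years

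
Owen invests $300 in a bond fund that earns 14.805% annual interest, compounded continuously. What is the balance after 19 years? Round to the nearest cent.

$4,997.70

A = P·e^(rt) = 300·e^(0.14805·19) = 300·e^2.81295.
e^2.81295 ≈ 16.65898982, so A ≈ 4,997.6969.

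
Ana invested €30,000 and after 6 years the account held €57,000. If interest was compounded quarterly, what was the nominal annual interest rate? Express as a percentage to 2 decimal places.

10.84%

(1 + r/4)^24 = 57,000/30,000 = 1.9.
1 + r/4 = 1.9^(1/24) ≈ 1.027105, so r/4 ≈ 0.0271047.
r ≈ 4·0.0271047 = 10.84190%.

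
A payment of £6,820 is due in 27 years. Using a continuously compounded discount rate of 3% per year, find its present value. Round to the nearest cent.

P = A·e^(−rt) = 6,820·e^(−0.81).
e^(−0.81) ≈ 0.4448580662, so P ≈ 3,033.9320.

£3,033.93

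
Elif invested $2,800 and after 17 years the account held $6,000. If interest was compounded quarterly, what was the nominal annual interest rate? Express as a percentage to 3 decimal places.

4.508%

(1 + r/4)^68 = 6,000/2,800 = 2.14286.
1 + r/4 = 2.14286^(1/68) ≈ 1.011271, so r/4 ≈ 0.011271.
r ≈ 4·0.011271 = 4.50839%.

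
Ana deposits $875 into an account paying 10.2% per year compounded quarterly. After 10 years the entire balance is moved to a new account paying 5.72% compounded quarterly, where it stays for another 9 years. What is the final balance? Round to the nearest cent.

$3,994.16

Phase 1: 875·(1 + 0.0255)^40 ≈ 2,395.7122.
Phase 2: 2,395.7122·(1 + 0.0143)^36 ≈ 3,994.1646.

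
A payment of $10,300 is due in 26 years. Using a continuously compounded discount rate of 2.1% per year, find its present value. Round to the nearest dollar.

$5,966

P = A·e^(−rt) = 10,300·e^(−0.546).
e^(−0.546) ≈ 0.57926223138, so P ≈ 5,966.4010.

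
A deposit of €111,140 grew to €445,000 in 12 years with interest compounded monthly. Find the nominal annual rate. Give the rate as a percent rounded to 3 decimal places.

The 144-period growth factor is 445,000/111,140 = 4.00396.
r/12 = 4.00396^(1/144) − 1 ≈ 0.00968047, so r ≈ 12·0.00968047 = 11.61656%.

11.617%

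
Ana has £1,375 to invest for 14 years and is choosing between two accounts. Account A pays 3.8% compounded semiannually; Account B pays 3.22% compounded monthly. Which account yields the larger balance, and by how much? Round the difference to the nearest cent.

Account A, by £172.20

Account A growth factor: (1 + 0.019)^28 ≈ 1.693858595; balance ≈ 2,329.0556.
Account B growth factor: (1 + 0.0322/12)^168 ≈ 1.568620007; balance ≈ 2,156.8525.
Account A is larger by 172.2031.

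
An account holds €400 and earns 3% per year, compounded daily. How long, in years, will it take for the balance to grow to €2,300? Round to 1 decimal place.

58.3 years

We need (1 + 0.0000821918)^(365t) = 5.75, so 365t = ln 5.75 / ln 1.000082 ≈ 21282.8062.
t ≈ 21282.8062/365 = 58.3091 years.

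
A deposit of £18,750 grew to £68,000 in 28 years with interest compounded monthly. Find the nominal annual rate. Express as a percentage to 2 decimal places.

4.61%

The 336-period growth factor is 68,000/18,750 = 3.62667.
r/12 = 3.62667^(1/336) − 1 ≈ 0.00384163, so r ≈ 12·0.00384163 = 4.60995%.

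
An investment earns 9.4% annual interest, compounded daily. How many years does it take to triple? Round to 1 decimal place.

11.7 years

(1 + 0.000257534)^(365t) = 3.
365t = ln 3 / ln(1 + 0.000257534) ≈ 1.0986/0.000257501 ≈ 4266.4374.
t ≈ 11.6889.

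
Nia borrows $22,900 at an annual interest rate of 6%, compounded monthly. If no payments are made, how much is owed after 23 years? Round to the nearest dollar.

$90,713

Growth factor = (1 + 0.005)^276 ≈ 3.9612572294.
A ≈ 22,900 × 3.9612572294 ≈ 90,712.7906.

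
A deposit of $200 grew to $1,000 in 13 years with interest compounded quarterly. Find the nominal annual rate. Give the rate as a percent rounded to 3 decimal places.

The 52-period growth factor is 1,000/200 = 5.
r/4 = 5^(1/52) − 1 ≈ 0.0314347, so r ≈ 4·0.0314347 = 12.57387%.

12.574%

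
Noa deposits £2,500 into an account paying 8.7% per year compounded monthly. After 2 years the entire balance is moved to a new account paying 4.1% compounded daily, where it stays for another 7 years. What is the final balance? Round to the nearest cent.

£3,961.60

After 2 years at 8.7%: 2,500 × 1.189308781 ≈ 2,973.2720.
Then 7 years at 4.1%: 2,973.2720 × 1.332402738 ≈ 3,961.5957.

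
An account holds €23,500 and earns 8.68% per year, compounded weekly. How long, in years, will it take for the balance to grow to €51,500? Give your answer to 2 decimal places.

9.05 years

(1 + 0.00166923)^(52t) = 51,500/23,500 = 2.1915.
52t·ln(1 + 0.00166923) = ln(2.1915); 52t = 0.78458/0.00166784 ≈ 470.4179.
t ≈ 9.0465 years.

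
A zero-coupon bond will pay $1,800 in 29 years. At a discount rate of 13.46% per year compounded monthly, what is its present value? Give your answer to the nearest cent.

$37.11

Growth factor = (1 + 0.1346/12)^348 ≈ 48.50518828.
P = 1,800/48.50518828 ≈ 37.1094.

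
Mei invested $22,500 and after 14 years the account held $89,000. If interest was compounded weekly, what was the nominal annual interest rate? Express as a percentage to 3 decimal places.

(1 + r/52)^728 = 89,000/22,500 = 3.95556.
1 + r/52 = 3.95556^(1/728) ≈ 1.001891, so r/52 ≈ 0.00189069.
r ≈ 52·0.00189069 = 9.83158%.

9.832%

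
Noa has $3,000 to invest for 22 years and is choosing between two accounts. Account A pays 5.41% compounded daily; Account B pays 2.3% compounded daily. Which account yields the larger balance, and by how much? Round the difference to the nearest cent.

A: (1 + 0.0541/365)^8030 ≈ 3.287448735, so 3,000 × 3.287448735 ≈ 9,862.3462.
B: (1 + 0.023/365)^8030 ≈ 1.658616893, so 3,000 × 1.658616893 ≈ 4,975.8507.
Difference ≈ 4,886.4955 in favor of A.

Account A, by $4,886.50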